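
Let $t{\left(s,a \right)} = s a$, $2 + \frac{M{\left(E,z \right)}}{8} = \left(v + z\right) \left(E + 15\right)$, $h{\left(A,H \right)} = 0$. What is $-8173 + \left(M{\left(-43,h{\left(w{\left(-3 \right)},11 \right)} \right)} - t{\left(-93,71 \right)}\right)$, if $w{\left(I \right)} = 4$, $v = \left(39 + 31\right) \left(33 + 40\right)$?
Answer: $-1146226$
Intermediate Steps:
$v = 5110$ ($v = 70 \cdot 73 = 5110$)
$M{\left(E,z \right)} = -16 + 8 \left(15 + E\right) \left(5110 + z\right)$ ($M{\left(E,z \right)} = -16 + 8 \left(5110 + z\right) \left(E + 15\right) = -16 + 8 \left(5110 + z\right) \left(15 + E\right) = -16 + 8 \left(15 + E\right) \left(5110 + z\right)$)
$t{\left(s,a \right)} = a s$
$-8173 + \left(M{\left(-43,h{\left(w{\left(-3 \right)},11 \right)} \right)} - t{\left(-93,71 \right)}\right) = -8173 + \left(\left(613184 + 120 \cdot 0 + 40880 \left(-43\right) + 8 \left(-43\right) 0\right) - 71 \left(-93\right)\right) = -8173 + \left(\left(613184 + 0 - 1757840 + 0\right) - -6603\right) = -8173 + \left(-1144656 + 6603\right) = -8173 - 1138053 = -1146226$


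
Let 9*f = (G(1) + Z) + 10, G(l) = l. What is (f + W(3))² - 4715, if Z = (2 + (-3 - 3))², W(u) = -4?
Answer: -4714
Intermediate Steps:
Z = 16 (Z = (2 - 6)² = (-4)² = 16)
f = 3 (f = ((1 + 16) + 10)/9 = (17 + 10)/9 = (⅑)*27 = 3)
(f + W(3))² - 4715 = (3 - 4)² - 4715 = (-1)² - 4715 = 1 - 4715 = -4714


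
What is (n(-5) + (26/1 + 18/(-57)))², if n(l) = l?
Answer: 154449/361 ≈ 427.84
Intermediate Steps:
(n(-5) + (26/1 + 18/(-57)))² = (-5 + (26/1 + 18/(-57)))² = (-5 + (26*1 + 18*(-1/57)))² = (-5 + (26 - 6/19))² = (-5 + 488/19)² = (393/19)² = 154449/361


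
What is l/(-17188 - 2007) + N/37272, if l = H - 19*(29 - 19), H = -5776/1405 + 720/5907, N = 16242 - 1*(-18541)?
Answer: 1867046199747793/1979214455677800 ≈ 0.94333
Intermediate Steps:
N = 34783 (N = 16242 + 18541 = 34783)
H = -11035744/2766445 (H = -5776*1/1405 + 720*(1/5907) = -5776/1405 + 240/1969 = -11035744/2766445 ≈ -3.9891)
l = -536660294/2766445 (l = -11035744/2766445 - 19*(29 - 19) = -11035744/2766445 - 19*10 = -11035744/2766445 - 1*190 = -11035744/2766445 - 190 = -536660294/2766445 ≈ -193.99)
l/(-17188 - 2007) + N/37272 = -536660294/(2766445*(-17188 - 2007)) + 34783/37272 = -536660294/2766445/(-19195) + 34783*(1/37272) = -536660294/2766445*(-1/19195) + 34783/37272 = 536660294/53101911775 + 34783/37272 = 1867046199747793/1979214455677800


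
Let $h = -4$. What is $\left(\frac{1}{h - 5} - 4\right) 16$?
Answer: $- \frac{592}{9} \approx -65.778$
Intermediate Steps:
$\left(\frac{1}{h - 5} - 4\right) 16 = \left(\frac{1}{-4 - 5} - 4\right) 16 = \left(\frac{1}{-9} - 4\right) 16 = \left(- \frac{1}{9} - 4\right) 16 = \left(- \frac{37}{9}\right) 16 = - \frac{592}{9}$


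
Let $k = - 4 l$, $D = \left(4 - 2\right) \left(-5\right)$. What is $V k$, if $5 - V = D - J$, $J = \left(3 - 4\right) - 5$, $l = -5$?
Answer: $180$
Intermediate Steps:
$D = -10$ ($D = 2 \left(-5\right) = -10$)
$J = -6$ ($J = -1 - 5 = -6$)
$k = 20$ ($k = \left(-4\right) \left(-5\right) = 20$)
$V = 9$ ($V = 5 - \left(-10 - -6\right) = 5 - \left(-10 + 6\right) = 5 - -4 = 5 + 4 = 9$)
$V k = 9 \cdot 20 = 180$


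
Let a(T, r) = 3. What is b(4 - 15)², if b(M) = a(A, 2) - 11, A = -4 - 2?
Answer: 64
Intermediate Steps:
A = -6
b(M) = -8 (b(M) = 3 - 11 = -8)
b(4 - 15)² = (-8)² = 64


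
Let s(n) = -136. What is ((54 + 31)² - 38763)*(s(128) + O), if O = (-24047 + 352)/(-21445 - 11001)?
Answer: 69209526009/16223 ≈ 4.2661e+6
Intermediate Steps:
O = 23695/32446 (O = -23695/(-32446) = -23695*(-1/32446) = 23695/32446 ≈ 0.73029)
((54 + 31)² - 38763)*(s(128) + O) = ((54 + 31)² - 38763)*(-136 + 23695/32446) = (85² - 38763)*(-4388961/32446) = (7225 - 38763)*(-4388961/32446) = -31538*(-4388961/32446) = 69209526009/16223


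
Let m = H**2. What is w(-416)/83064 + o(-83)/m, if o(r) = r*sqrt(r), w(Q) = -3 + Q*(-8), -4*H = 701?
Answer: 3325/83064 - 1328*I*sqrt(83)/491401 ≈ 0.040029 - 0.024621*I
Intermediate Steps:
H = -701/4 (H = -1/4*701 = -701/4 ≈ -175.25)
w(Q) = -3 - 8*Q
m = 491401/16 (m = (-701/4)**2 = 491401/16 ≈ 30713.)
o(r) = r**(3/2)
w(-416)/83064 + o(-83)/m = (-3 - 8*(-416))/83064 + (-83)**(3/2)/(491401/16) = (-3 + 3328)*(1/83064) - 83*I*sqrt(83)*(16/491401) = 3325*(1/83064) - 1328*I*sqrt(83)/491401 = 3325/83064 - 1328*I*sqrt(83)/491401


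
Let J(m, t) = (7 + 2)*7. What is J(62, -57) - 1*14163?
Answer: -14100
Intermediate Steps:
J(m, t) = 63 (J(m, t) = 9*7 = 63)
J(62, -57) - 1*14163 = 63 - 1*14163 = 63 - 14163 = -14100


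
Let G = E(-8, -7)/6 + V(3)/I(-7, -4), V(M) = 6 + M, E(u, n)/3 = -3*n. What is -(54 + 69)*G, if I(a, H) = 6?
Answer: -1476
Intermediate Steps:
E(u, n) = -9*n (E(u, n) = 3*(-3*n) = -9*n)
G = 12 (G = -9*(-7)/6 + (6 + 3)/6 = 63*(⅙) + 9*(⅙) = 21/2 + 3/2 = 12)
-(54 + 69)*G = -(54 + 69)*12 = -123*12 = -1*1476 = -1476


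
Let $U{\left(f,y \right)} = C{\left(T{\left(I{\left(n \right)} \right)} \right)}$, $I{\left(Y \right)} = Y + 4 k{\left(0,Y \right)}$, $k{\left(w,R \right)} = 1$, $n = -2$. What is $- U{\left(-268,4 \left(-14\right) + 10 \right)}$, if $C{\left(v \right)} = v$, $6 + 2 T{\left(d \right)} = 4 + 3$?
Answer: $- \frac{1}{2} \approx -0.5$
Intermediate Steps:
$I{\left(Y \right)} = 4 + Y$ ($I{\left(Y \right)} = Y + 4 \cdot 1 = Y + 4 = 4 + Y$)
$T{\left(d \right)} = \frac{1}{2}$ ($T{\left(d \right)} = -3 + \frac{4 + 3}{2} = -3 + \frac{1}{2} \cdot 7 = -3 + \frac{7}{2} = \frac{1}{2}$)
$U{\left(f,y \right)} = \frac{1}{2}$
$- U{\left(-268,4 \left(-14\right) + 10 \right)} = \left(-1\right) \frac{1}{2} = - \frac{1}{2}$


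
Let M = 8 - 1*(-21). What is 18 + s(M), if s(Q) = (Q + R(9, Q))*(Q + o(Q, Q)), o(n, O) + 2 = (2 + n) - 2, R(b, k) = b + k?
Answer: 3770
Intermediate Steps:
M = 29 (M = 8 + 21 = 29)
o(n, O) = -2 + n (o(n, O) = -2 + ((2 + n) - 2) = -2 + n)
s(Q) = (-2 + 2*Q)*(9 + 2*Q) (s(Q) = (Q + (9 + Q))*(Q + (-2 + Q)) = (9 + 2*Q)*(-2 + 2*Q) = (-2 + 2*Q)*(9 + 2*Q))
18 + s(M) = 18 + (-18 + 4*29² + 14*29) = 18 + (-18 + 4*841 + 406) = 18 + (-18 + 3364 + 406) = 18 + 3752 = 3770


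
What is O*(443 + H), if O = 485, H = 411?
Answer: 414190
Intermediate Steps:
O*(443 + H) = 485*(443 + 411) = 485*854 = 414190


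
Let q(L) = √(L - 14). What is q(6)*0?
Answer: 0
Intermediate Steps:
q(L) = √(-14 + L)
q(6)*0 = √(-14 + 6)*0 = √(-8)*0 = (2*I*√2)*0 = 0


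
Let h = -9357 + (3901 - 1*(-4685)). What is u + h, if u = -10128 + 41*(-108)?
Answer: -15327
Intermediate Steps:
u = -14556 (u = -10128 - 4428 = -14556)
h = -771 (h = -9357 + (3901 + 4685) = -9357 + 8586 = -771)
u + h = -14556 - 771 = -15327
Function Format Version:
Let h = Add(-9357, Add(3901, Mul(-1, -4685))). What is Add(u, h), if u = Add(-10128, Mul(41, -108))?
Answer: -15327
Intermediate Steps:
u = -14556 (u = Add(-10128, -4428) = -14556)
h = -771 (h = Add(-9357, Add(3901, 4685)) = Add(-9357, 8586) = -771)
Add(u, h) = Add(-14556, -771) = -15327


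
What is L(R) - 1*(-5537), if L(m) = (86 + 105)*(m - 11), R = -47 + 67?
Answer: 7256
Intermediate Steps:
R = 20
L(m) = -2101 + 191*m (L(m) = 191*(-11 + m) = -2101 + 191*m)
L(R) - 1*(-5537) = (-2101 + 191*20) - 1*(-5537) = (-2101 + 3820) + 5537 = 1719 + 5537 = 7256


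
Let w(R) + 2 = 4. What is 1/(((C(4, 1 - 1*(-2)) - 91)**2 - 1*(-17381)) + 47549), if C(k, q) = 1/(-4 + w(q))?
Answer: 4/293209 ≈ 1.3642e-5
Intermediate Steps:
w(R) = 2 (w(R) = -2 + 4 = 2)
C(k, q) = -1/2 (C(k, q) = 1/(-4 + 2) = 1/(-2) = -1/2)
1/(((C(4, 1 - 1*(-2)) - 91)**2 - 1*(-17381)) + 47549) = 1/(((-1/2 - 91)**2 - 1*(-17381)) + 47549) = 1/(((-183/2)**2 + 17381) + 47549) = 1/((33489/4 + 17381) + 47549) = 1/(103013/4 + 47549) = 1/(293209/4) = 4/293209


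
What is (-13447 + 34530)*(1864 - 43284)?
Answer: -873257860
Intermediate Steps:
(-13447 + 34530)*(1864 - 43284) = 21083*(-41420) = -873257860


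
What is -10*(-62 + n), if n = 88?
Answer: -260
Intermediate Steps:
-10*(-62 + n) = -10*(-62 + 88) = -10*26 = -260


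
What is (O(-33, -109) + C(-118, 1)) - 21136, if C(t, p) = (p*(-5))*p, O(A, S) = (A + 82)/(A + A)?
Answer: -1395355/66 ≈ -21142.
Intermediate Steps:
O(A, S) = (82 + A)/(2*A) (O(A, S) = (82 + A)/((2*A)) = (82 + A)*(1/(2*A)) = (82 + A)/(2*A))
C(t, p) = -5*p² (C(t, p) = (-5*p)*p = -5*p²)
(O(-33, -109) + C(-118, 1)) - 21136 = ((½)*(82 - 33)/(-33) - 5*1²) - 21136 = ((½)*(-1/33)*49 - 5*1) - 21136 = (-49/66 - 5) - 21136 = -379/66 - 21136 = -1395355/66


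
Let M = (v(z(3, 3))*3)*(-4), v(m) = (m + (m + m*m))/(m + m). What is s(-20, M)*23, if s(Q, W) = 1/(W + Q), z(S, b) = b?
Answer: -23/50 ≈ -0.46000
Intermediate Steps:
v(m) = (m**2 + 2*m)/(2*m) (v(m) = (m + (m + m**2))/((2*m)) = (m**2 + 2*m)*(1/(2*m)) = (m**2 + 2*m)/(2*m))
M = -30 (M = ((1 + (1/2)*3)*3)*(-4) = ((1 + 3/2)*3)*(-4) = ((5/2)*3)*(-4) = (15/2)*(-4) = -30)
s(Q, W) = 1/(Q + W)
s(-20, M)*23 = 23/(-20 - 30) = 23/(-50) = -1/50*23 = -23/50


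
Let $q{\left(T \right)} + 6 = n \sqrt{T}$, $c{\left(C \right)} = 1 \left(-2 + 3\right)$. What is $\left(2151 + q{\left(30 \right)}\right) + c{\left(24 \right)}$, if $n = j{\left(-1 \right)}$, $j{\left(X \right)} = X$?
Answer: $2146 - \sqrt{30} \approx 2140.5$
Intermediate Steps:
$c{\left(C \right)} = 1$ ($c{\left(C \right)} = 1 \cdot 1 = 1$)
$n = -1$
$q{\left(T \right)} = -6 - \sqrt{T}$
$\left(2151 + q{\left(30 \right)}\right) + c{\left(24 \right)} = \left(2151 - \left(6 + \sqrt{30}\right)\right) + 1 = \left(2145 - \sqrt{30}\right) + 1 = 2146 - \sqrt{30}$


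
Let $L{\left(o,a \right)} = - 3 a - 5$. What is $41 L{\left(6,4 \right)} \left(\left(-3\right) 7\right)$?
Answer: $14637$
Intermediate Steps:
$L{\left(o,a \right)} = -5 - 3 a$
$41 L{\left(6,4 \right)} \left(\left(-3\right) 7\right) = 41 \left(-5 - 12\right) \left(\left(-3\right) 7\right) = 41 \left(-5 - 12\right) \left(-21\right) = 41 \left(-17\right) \left(-21\right) = \left(-697\right) \left(-21\right) = 14637$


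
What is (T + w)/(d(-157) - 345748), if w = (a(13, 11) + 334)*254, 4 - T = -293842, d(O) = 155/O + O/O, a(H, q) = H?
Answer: -29985744/27141217 ≈ -1.1048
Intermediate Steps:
d(O) = 1 + 155/O (d(O) = 155/O + 1 = 1 + 155/O)
T = 293846 (T = 4 - 1*(-293842) = 4 + 293842 = 293846)
w = 88138 (w = (13 + 334)*254 = 347*254 = 88138)
(T + w)/(d(-157) - 345748) = (293846 + 88138)/((155 - 157)/(-157) - 345748) = 381984/(-1/157*(-2) - 345748) = 381984/(2/157 - 345748) = 381984/(-54282434/157) = 381984*(-157/54282434) = -29985744/27141217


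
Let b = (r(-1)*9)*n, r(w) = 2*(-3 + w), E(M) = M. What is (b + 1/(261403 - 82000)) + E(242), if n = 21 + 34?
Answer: -667020353/179403 ≈ -3718.0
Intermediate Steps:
r(w) = -6 + 2*w
n = 55
b = -3960 (b = ((-6 + 2*(-1))*9)*55 = ((-6 - 2)*9)*55 = -8*9*55 = -72*55 = -3960)
(b + 1/(261403 - 82000)) + E(242) = (-3960 + 1/(261403 - 82000)) + 242 = (-3960 + 1/179403) + 242 = -710435879/179403 + 242 = -667020353/179403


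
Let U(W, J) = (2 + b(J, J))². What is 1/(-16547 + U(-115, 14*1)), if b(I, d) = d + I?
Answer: -1/15647 ≈ -6.3910e-5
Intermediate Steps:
b(I, d) = I + d
U(W, J) = (2 + 2*J)² (U(W, J) = (2 + (J + J))² = (2 + 2*J)²)
1/(-16547 + U(-115, 14*1)) = 1/(-16547 + 4*(1 + 14*1)²) = 1/(-16547 + 4*(1 + 14)²) = 1/(-16547 + 4*15²) = 1/(-16547 + 4*225) = 1/(-16547 + 900) = 1/(-15647) = -1/15647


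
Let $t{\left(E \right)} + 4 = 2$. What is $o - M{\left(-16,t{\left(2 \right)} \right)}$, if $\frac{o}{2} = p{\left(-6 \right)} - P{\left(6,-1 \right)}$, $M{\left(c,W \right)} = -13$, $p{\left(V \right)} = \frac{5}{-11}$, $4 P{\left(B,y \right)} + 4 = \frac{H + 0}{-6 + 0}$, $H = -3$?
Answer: $\frac{609}{44} \approx 13.841$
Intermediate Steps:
$P{\left(B,y \right)} = - \frac{7}{8}$ ($P{\left(B,y \right)} = -1 + \frac{\left(-3 + 0\right) \frac{1}{-6 + 0}}{4} = -1 + \frac{\left(-3\right) \frac{1}{-6}}{4} = -1 + \frac{\left(-3\right) \left(- \frac{1}{6}\right)}{4} = -1 + \frac{1}{4} \cdot \frac{1}{2} = -1 + \frac{1}{8} = - \frac{7}{8}$)
$p{\left(V \right)} = - \frac{5}{11}$ ($p{\left(V \right)} = 5 \left(- \frac{1}{11}\right) = - \frac{5}{11}$)
$t{\left(E \right)} = -2$ ($t{\left(E \right)} = -4 + 2 = -2$)
$o = \frac{37}{44}$ ($o = 2 \left(- \frac{5}{11} - - \frac{7}{8}\right) = 2 \left(- \frac{5}{11} + \frac{7}{8}\right) = 2 \cdot \frac{37}{88} = \frac{37}{44} \approx 0.84091$)
$o - M{\left(-16,t{\left(2 \right)} \right)} = \frac{37}{44} - -13 = \frac{37}{44} + 13 = \frac{609}{44}$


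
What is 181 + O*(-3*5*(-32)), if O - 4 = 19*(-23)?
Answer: -207659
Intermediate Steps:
O = -433 (O = 4 + 19*(-23) = 4 - 437 = -433)
181 + O*(-3*5*(-32)) = 181 - 433*(-3*5)*(-32) = 181 - (-6495)*(-32) = 181 - 433*480 = 181 - 207840 = -207659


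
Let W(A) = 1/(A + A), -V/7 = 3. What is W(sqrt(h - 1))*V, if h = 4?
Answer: -7*sqrt(3)/2 ≈ -6.0622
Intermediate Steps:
V = -21 (V = -7*3 = -21)
W(A) = 1/(2*A)
W(sqrt(h - 1))*V = (1/(2*(sqrt(4 - 1))))*(-21) = (1/(2*(sqrt(3))))*(-21) = ((sqrt(3)/3)/2)*(-21) = (sqrt(3)/6)*(-21) = -7*sqrt(3)/2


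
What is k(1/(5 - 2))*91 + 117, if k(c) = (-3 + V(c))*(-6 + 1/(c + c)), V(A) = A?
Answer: 1209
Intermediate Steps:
k(c) = (-6 + 1/(2*c))*(-3 + c) (k(c) = (-3 + c)*(-6 + 1/(c + c)) = (-3 + c)*(-6 + 1/(2*c)) = (-6 + 1/(2*c))*(-3 + c))
k(1/(5 - 2))*91 + 117 = (37/2 - 6/(5 - 2) - 3/(2*(1/(5 - 2))))*91 + 117 = (37/2 - 6/3 - 3/(2*(1/3)))*91 + 117 = (37/2 - 6*⅓ - 3/(2*⅓))*91 + 117 = (37/2 - 2 - 3/2*3)*91 + 117 = (37/2 - 2 - 9/2)*91 + 117 = 12*91 + 117 = 1092 + 117 = 1209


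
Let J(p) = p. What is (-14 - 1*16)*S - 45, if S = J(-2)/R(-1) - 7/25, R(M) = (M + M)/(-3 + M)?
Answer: 417/5 ≈ 83.400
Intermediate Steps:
R(M) = 2*M/(-3 + M) (R(M) = (2*M)/(-3 + M) = 2*M/(-3 + M))
S = -107/25 (S = -2/(2*(-1)/(-3 - 1)) - 7/25 = -2/(2*(-1)/(-4)) - 7*1/25 = -2/(2*(-1)*(-¼)) - 7/25 = -2/½ - 7/25 = -2*2 - 7/25 = -4 - 7/25 = -107/25 ≈ -4.2800)
(-14 - 1*16)*S - 45 = (-14 - 1*16)*(-107/25) - 45 = (-14 - 16)*(-107/25) - 45 = -30*(-107/25) - 45 = 642/5 - 45 = 417/5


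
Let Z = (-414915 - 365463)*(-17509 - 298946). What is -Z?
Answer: -246954519990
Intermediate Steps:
Z = 246954519990 (Z = -780378*(-316455) = 246954519990)
-Z = -1*246954519990 = -246954519990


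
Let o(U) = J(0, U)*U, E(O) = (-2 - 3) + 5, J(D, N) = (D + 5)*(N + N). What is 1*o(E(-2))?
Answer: 0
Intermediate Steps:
J(D, N) = 2*N*(5 + D) (J(D, N) = (5 + D)*(2*N) = 2*N*(5 + D))
E(O) = 0 (E(O) = -5 + 5 = 0)
o(U) = 10*U² (o(U) = (2*U*(5 + 0))*U = (2*U*5)*U = (10*U)*U = 10*U²)
1*o(E(-2)) = 1*(10*0²) = 1*(10*0) = 1*0 = 0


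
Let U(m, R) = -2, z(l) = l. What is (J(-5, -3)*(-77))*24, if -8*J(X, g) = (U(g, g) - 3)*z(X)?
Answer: 5775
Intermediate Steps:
J(X, g) = 5*X/8 (J(X, g) = -(-2 - 3)*X/8 = -(-5)*X/8 = 5*X/8)
(J(-5, -3)*(-77))*24 = (((5/8)*(-5))*(-77))*24 = -25/8*(-77)*24 = (1925/8)*24 = 5775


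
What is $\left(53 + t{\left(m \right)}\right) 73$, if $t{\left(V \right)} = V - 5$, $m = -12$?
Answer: $2628$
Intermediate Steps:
$t{\left(V \right)} = -5 + V$
$\left(53 + t{\left(m \right)}\right) 73 = \left(53 - 17\right) 73 = 36 \cdot 73 = 2628$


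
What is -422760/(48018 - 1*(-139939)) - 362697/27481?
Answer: -79789307589/5165246317 ≈ -15.447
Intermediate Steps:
-422760/(48018 - 1*(-139939)) - 362697/27481 = -422760/(48018 + 139939) - 362697*1/27481 = -422760/187957 - 362697/27481 = -79789307589/5165246317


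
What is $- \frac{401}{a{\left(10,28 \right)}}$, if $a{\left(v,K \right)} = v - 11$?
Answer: $401$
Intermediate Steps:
$a{\left(v,K \right)} = -11 + v$ ($a{\left(v,K \right)} = v - 11 = -11 + v$)
$- \frac{401}{a{\left(10,28 \right)}} = - \frac{401}{-11 + 10} = - \frac{401}{-1} = \left(-401\right) \left(-1\right) = 401$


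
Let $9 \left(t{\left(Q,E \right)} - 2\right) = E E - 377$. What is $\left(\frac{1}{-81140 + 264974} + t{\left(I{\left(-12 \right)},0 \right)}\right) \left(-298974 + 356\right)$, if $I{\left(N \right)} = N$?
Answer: $\frac{364957631099}{30639} \approx 1.1912 \cdot 10^{7}$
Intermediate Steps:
$t{\left(Q,E \right)} = - \frac{359}{9} + \frac{E^{2}}{9}$ ($t{\left(Q,E \right)} = 2 + \frac{E E - 377}{9} = 2 + \frac{E^{2} - 377}{9} = 2 + \frac{-377 + E^{2}}{9} = 2 + \left(- \frac{377}{9} + \frac{E^{2}}{9}\right) = - \frac{359}{9} + \frac{E^{2}}{9}$)
$\left(\frac{1}{-81140 + 264974} + t{\left(I{\left(-12 \right)},0 \right)}\right) \left(-298974 + 356\right) = \left(\frac{1}{-81140 + 264974} - \left(\frac{359}{9} - \frac{0^{2}}{9}\right)\right) \left(-298974 + 356\right) = \left(\frac{1}{183834} + \left(- \frac{359}{9} + \frac{1}{9} \cdot 0\right)\right) \left(-298618\right) = \left(\frac{1}{183834} + \left(- \frac{359}{9} + 0\right)\right) \left(-298618\right) = \left(\frac{1}{183834} - \frac{359}{9}\right) \left(-298618\right) = \left(- \frac{2444311}{61278}\right) \left(-298618\right) = \frac{364957631099}{30639}$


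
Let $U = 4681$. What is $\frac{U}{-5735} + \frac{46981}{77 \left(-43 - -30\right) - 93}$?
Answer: $- \frac{8856679}{202390} \approx -43.76$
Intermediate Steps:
$\frac{U}{-5735} + \frac{46981}{77 \left(-43 - -30\right) - 93} = \frac{4681}{-5735} + \frac{46981}{77 \left(-43 - -30\right) - 93} = 4681 \left(- \frac{1}{5735}\right) + \frac{46981}{77 \left(-43 + 30\right) - 93} = - \frac{151}{185} + \frac{46981}{77 \left(-13\right) - 93} = - \frac{151}{185} + \frac{46981}{-1001 - 93} = - \frac{151}{185} + \frac{46981}{-1094} = - \frac{151}{185} + 46981 \left(- \frac{1}{1094}\right) = - \frac{151}{185} - \frac{46981}{1094} = - \frac{8856679}{202390}$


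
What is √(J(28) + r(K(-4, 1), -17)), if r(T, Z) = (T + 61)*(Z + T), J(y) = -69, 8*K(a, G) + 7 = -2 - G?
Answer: I*√18551/4 ≈ 34.051*I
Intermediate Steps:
K(a, G) = -9/8 - G/8 (K(a, G) = -7/8 + (-2 - G)/8 = -7/8 + (-¼ - G/8) = -9/8 - G/8)
r(T, Z) = (61 + T)*(T + Z)
√(J(28) + r(K(-4, 1), -17)) = √(-69 + ((-9/8 - ⅛*1)² + 61*(-9/8 - ⅛*1) + 61*(-17) + (-9/8 - ⅛*1)*(-17))) = √(-69 + ((-9/8 - ⅛)² + 61*(-9/8 - ⅛) - 1037 + (-9/8 - ⅛)*(-17))) = √(-69 + ((-5/4)² + 61*(-5/4) - 1037 - 5/4*(-17))) = √(-69 + (25/16 - 305/4 - 1037 + 85/4)) = √(-69 - 17447/16) = √(-18551/16) = I*√18551/4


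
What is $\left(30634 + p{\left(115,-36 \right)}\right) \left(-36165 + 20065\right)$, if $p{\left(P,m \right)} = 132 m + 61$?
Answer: $-417682300$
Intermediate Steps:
$p{\left(P,m \right)} = 61 + 132 m$
$\left(30634 + p{\left(115,-36 \right)}\right) \left(-36165 + 20065\right) = \left(30634 + \left(61 + 132 \left(-36\right)\right)\right) \left(-36165 + 20065\right) = \left(30634 + \left(61 - 4752\right)\right) \left(-16100\right) = \left(30634 - 4691\right) \left(-16100\right) = 25943 \left(-16100\right) = -417682300$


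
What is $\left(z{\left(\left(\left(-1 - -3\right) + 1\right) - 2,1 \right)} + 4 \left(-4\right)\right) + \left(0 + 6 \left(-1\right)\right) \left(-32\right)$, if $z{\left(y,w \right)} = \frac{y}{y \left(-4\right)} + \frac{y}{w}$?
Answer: $\frac{707}{4} \approx 176.75$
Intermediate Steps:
$z{\left(y,w \right)} = - \frac{1}{4} + \frac{y}{w}$ ($z{\left(y,w \right)} = \frac{y}{\left(-4\right) y} + \frac{y}{w} = y \left(- \frac{1}{4 y}\right) + \frac{y}{w} = - \frac{1}{4} + \frac{y}{w}$)
$\left(z{\left(\left(\left(-1 - -3\right) + 1\right) - 2,1 \right)} + 4 \left(-4\right)\right) + \left(0 + 6 \left(-1\right)\right) \left(-32\right) = \left(\frac{\left(\left(\left(-1 - -3\right) + 1\right) - 2\right) - \frac{1}{4}}{1} + 4 \left(-4\right)\right) + \left(0 + 6 \left(-1\right)\right) \left(-32\right) = \left(1 \left(\left(\left(\left(-1 + 3\right) + 1\right) - 2\right) - \frac{1}{4}\right) - 16\right) + \left(0 - 6\right) \left(-32\right) = \left(1 \left(\left(\left(2 + 1\right) - 2\right) - \frac{1}{4}\right) - 16\right) - -192 = \left(1 \left(\left(3 - 2\right) - \frac{1}{4}\right) - 16\right) + 192 = \left(1 \left(1 - \frac{1}{4}\right) - 16\right) + 192 = \left(1 \cdot \frac{3}{4} - 16\right) + 192 = \left(\frac{3}{4} - 16\right) + 192 = - \frac{61}{4} + 192 = \frac{707}{4}$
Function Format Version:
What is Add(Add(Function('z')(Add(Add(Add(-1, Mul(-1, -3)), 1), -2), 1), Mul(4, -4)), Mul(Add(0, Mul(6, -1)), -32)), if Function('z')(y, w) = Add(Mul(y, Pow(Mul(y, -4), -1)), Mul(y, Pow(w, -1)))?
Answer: Rational(707, 4) ≈ 176.75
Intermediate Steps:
Function('z')(y, w) = Add(Rational(-1, 4), Mul(y, Pow(w, -1))) (Function('z')(y, w) = Add(Mul(y, Pow(Mul(-4, y), -1)), Mul(y, Pow(w, -1))) = Add(Mul(y, Mul(Rational(-1, 4), Pow(y, -1))), Mul(y, Pow(w, -1))) = Add(Rational(-1, 4), Mul(y, Pow(w, -1))))
Add(Add(Function('z')(Add(Add(Add(-1, Mul(-1, -3)), 1), -2), 1), Mul(4, -4)), Mul(Add(0, Mul(6, -1)), -32)) = Add(Add(Mul(Pow(1, -1), Add(Add(Add(Add(-1, Mul(-1, -3)), 1), -2), Mul(Rational(-1, 4), 1))), Mul(4, -4)), Mul(Add(0, Mul(6, -1)), -32)) = Add(Add(Mul(1, Add(Add(Add(Add(-1, 3), 1), -2), Rational(-1, 4))), -16), Mul(Add(0, -6), -32)) = Add(Add(Mul(1, Add(Add(Add(2, 1), -2), Rational(-1, 4))), -16), Mul(-6, -32)) = Add(Add(Mul(1, Add(Add(3, -2), Rational(-1, 4))), -16), 192) = Add(Add(Mul(1, Add(1, Rational(-1, 4))), -16), 192) = Add(Add(Mul(1, Rational(3, 4)), -16), 192) = Add(Add(Rational(3, 4), -16), 192) = Add(Rational(-61, 4), 192) = Rational(707, 4)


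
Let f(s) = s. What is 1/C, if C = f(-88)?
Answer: -1/88 ≈ -0.011364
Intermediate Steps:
C = -88
1/C = 1/(-88) = -1/88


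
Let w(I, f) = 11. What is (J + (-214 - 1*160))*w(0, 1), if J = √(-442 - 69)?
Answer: -4114 + 11*I*√511 ≈ -4114.0 + 248.66*I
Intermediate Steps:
J = I*√511 (J = √(-511) = I*√511 ≈ 22.605*I)
(J + (-214 - 1*160))*w(0, 1) = (I*√511 + (-214 - 1*160))*11 = (I*√511 + (-214 - 160))*11 = (I*√511 - 374)*11 = (-374 + I*√511)*11 = -4114 + 11*I*√511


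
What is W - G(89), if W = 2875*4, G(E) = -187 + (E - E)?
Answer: 11687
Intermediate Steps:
G(E) = -187 (G(E) = -187 + 0 = -187)
W = 11500
W - G(89) = 11500 - 1*(-187) = 11500 + 187 = 11687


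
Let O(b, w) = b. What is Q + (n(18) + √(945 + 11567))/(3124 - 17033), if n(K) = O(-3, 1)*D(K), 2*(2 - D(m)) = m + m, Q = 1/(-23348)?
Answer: -1134613/324747332 - 4*√782/13909 ≈ -0.011536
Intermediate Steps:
Q = -1/23348 ≈ -4.2830e-5
D(m) = 2 - m (D(m) = 2 - (m + m)/2 = 2 - m)
n(K) = -6 + 3*K (n(K) = -3*(2 - K) = -6 + 3*K)
Q + (n(18) + √(945 + 11567))/(3124 - 17033) = -1/23348 + ((-6 + 3*18) + √(945 + 11567))/(3124 - 17033) = -1/23348 + ((-6 + 54) + √12512)/(-13909) = -1/23348 + (48 + 4*√782)*(-1/13909) = -1/23348 + (-48/13909 - 4*√782/13909) = -1134613/324747332 - 4*√782/13909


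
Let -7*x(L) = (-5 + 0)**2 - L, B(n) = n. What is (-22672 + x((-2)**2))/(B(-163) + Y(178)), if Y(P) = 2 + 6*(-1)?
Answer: 22675/167 ≈ 135.78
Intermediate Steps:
Y(P) = -4 (Y(P) = 2 - 6 = -4)
x(L) = -25/7 + L/7 (x(L) = -((-5 + 0)**2 - L)/7 = -((-5)**2 - L)/7 = -(25 - L)/7 = -25/7 + L/7)
(-22672 + x((-2)**2))/(B(-163) + Y(178)) = (-22672 + (-25/7 + (1/7)*(-2)**2))/(-163 - 4) = (-22672 + (-25/7 + (1/7)*4))/(-167) = (-22672 + (-25/7 + 4/7))*(-1/167) = (-22672 - 3)*(-1/167) = -22675*(-1/167) = 22675/167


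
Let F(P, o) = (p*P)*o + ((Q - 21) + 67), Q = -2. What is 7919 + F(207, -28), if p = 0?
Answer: 7963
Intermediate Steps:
F(P, o) = 44 (F(P, o) = (0*P)*o + ((-2 - 21) + 67) = 0*o + (-23 + 67) = 0 + 44 = 44)
7919 + F(207, -28) = 7919 + 44 = 7963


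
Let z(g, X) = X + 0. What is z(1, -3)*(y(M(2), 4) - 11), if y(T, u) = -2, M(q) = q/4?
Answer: 39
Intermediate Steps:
z(g, X) = X
M(q) = q/4 (M(q) = q*(¼) = q/4)
z(1, -3)*(y(M(2), 4) - 11) = -3*(-2 - 11) = -3*(-13) = 39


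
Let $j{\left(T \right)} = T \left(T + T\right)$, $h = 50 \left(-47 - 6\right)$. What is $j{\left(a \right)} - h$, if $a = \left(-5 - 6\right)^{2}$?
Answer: $31932$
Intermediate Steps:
$a = 121$ ($a = \left(-11\right)^{2} = 121$)
$h = -2650$ ($h = 50 \left(-53\right) = -2650$)
$j{\left(T \right)} = 2 T^{2}$ ($j{\left(T \right)} = T 2 T = 2 T^{2}$)
$j{\left(a \right)} - h = 2 \cdot 121^{2} - -2650 = 2 \cdot 14641 + 2650 = 29282 + 2650 = 31932$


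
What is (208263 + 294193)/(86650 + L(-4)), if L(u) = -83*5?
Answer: 502456/86235 ≈ 5.8266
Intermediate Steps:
L(u) = -415
(208263 + 294193)/(86650 + L(-4)) = (208263 + 294193)/(86650 - 415) = 502456/86235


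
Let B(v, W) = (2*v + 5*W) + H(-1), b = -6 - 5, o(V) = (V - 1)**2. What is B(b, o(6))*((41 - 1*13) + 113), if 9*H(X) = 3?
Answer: 14570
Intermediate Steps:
o(V) = (-1 + V)**2
b = -11
H(X) = 1/3 (H(X) = (1/9)*3 = 1/3)
B(v, W) = 1/3 + 2*v + 5*W (B(v, W) = (2*v + 5*W) + 1/3 = 1/3 + 2*v + 5*W)
B(b, o(6))*((41 - 1*13) + 113) = (1/3 + 2*(-11) + 5*(-1 + 6)**2)*((41 - 1*13) + 113) = (1/3 - 22 + 5*5**2)*((41 - 13) + 113) = (1/3 - 22 + 5*25)*(28 + 113) = (1/3 - 22 + 125)*141 = (310/3)*141 = 14570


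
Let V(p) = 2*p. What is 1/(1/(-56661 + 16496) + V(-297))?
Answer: -40165/23858011 ≈ -0.0016835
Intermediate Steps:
1/(1/(-56661 + 16496) + V(-297)) = 1/(1/(-56661 + 16496) + 2*(-297)) = 1/(1/(-40165) - 594) = 1/(-1/40165 - 594) = 1/(-23858011/40165) = -40165/23858011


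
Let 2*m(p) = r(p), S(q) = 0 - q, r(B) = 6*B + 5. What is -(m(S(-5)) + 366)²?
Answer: -588289/4 ≈ -1.4707e+5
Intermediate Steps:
r(B) = 5 + 6*B
S(q) = -q
m(p) = 5/2 + 3*p (m(p) = (5 + 6*p)/2 = 5/2 + 3*p)
-(m(S(-5)) + 366)² = -((5/2 + 3*(-1*(-5))) + 366)² = -((5/2 + 3*5) + 366)² = -((5/2 + 15) + 366)² = -(35/2 + 366)² = -(767/2)² = -1*588289/4 = -588289/4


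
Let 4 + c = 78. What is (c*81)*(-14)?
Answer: -83916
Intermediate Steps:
c = 74 (c = -4 + 78 = 74)
(c*81)*(-14) = (74*81)*(-14) = 5994*(-14) = -83916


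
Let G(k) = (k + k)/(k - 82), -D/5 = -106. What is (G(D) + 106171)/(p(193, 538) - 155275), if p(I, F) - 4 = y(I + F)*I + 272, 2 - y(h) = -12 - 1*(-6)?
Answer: -11891417/17186960 ≈ -0.69189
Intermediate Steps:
y(h) = 8 (y(h) = 2 - (-12 - 1*(-6)) = 2 - (-12 + 6) = 2 - 1*(-6) = 2 + 6 = 8)
D = 530 (D = -5*(-106) = 530)
p(I, F) = 276 + 8*I (p(I, F) = 4 + (8*I + 272) = 4 + (272 + 8*I) = 276 + 8*I)
G(k) = 2*k/(-82 + k) (G(k) = (2*k)/(-82 + k) = 2*k/(-82 + k))
(G(D) + 106171)/(p(193, 538) - 155275) = (2*530/(-82 + 530) + 106171)/((276 + 8*193) - 155275) = (2*530/448 + 106171)/((276 + 1544) - 155275) = (2*530*(1/448) + 106171)/(1820 - 155275) = (265/112 + 106171)/(-153455) = (11891417/112)*(-1/153455) = -11891417/17186960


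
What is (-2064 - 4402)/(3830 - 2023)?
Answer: -6466/1807 ≈ -3.5783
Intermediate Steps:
(-2064 - 4402)/(3830 - 2023) = -6466/1807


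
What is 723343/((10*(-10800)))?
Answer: -723343/108000 ≈ -6.6976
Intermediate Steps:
723343/((10*(-10800))) = 723343/(-108000) = 723343*(-1/108000) = -723343/108000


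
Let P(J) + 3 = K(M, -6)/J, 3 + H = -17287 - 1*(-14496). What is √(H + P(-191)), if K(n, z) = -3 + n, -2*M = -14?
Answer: 3*I*√11337569/191 ≈ 52.887*I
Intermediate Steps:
M = 7 (M = -½*(-14) = 7)
H = -2794 (H = -3 + (-17287 - 1*(-14496)) = -3 + (-17287 + 14496) = -3 - 2791 = -2794)
P(J) = -3 + 4/J (P(J) = -3 + (-3 + 7)/J = -3 + 4/J)
√(H + P(-191)) = √(-2794 + (-3 + 4/(-191))) = √(-2794 + (-3 + 4*(-1/191))) = √(-2794 + (-3 - 4/191)) = √(-2794 - 577/191) = √(-534231/191) = 3*I*√11337569/191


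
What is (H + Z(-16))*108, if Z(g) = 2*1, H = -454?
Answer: -48816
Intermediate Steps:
Z(g) = 2
(H + Z(-16))*108 = (-454 + 2)*108 = -452*108 = -48816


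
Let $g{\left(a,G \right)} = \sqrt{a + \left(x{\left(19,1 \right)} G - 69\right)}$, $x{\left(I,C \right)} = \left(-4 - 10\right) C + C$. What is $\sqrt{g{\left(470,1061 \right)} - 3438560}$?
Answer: $2 \sqrt{-859640 + 3 i \sqrt{93}} \approx 0.031204 + 1854.3 i$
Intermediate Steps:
$x{\left(I,C \right)} = - 13 C$ ($x{\left(I,C \right)} = - 14 C + C = - 13 C$)
$g{\left(a,G \right)} = \sqrt{-69 + a - 13 G}$ ($g{\left(a,G \right)} = \sqrt{a + \left(\left(-13\right) 1 G - 69\right)} = \sqrt{a - \left(69 + 13 G\right)} = \sqrt{-69 + a - 13 G}$)
$\sqrt{g{\left(470,1061 \right)} - 3438560} = \sqrt{\sqrt{-69 + 470 - 13793} - 3438560} = \sqrt{\sqrt{-13392} - 3438560} = \sqrt{12 i \sqrt{93} - 3438560} = \sqrt{-3438560 + 12 i \sqrt{93}}$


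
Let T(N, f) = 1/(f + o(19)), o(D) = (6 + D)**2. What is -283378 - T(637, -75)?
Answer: -155857901/550 ≈ -2.8338e+5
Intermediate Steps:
T(N, f) = 1/(625 + f) (T(N, f) = 1/(f + (6 + 19)**2) = 1/(f + 25**2) = 1/(f + 625) = 1/(625 + f))
-283378 - T(637, -75) = -283378 - 1/(625 - 75) = -283378 - 1/550 = -155857901/550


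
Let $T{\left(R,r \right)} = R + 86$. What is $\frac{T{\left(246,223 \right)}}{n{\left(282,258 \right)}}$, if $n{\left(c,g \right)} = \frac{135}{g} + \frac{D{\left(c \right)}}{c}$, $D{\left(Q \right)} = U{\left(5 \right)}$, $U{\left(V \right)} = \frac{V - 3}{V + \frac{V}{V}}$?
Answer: $\frac{6038748}{9539} \approx 633.06$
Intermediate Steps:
$U{\left(V \right)} = \frac{-3 + V}{1 + V}$ ($U{\left(V \right)} = \frac{-3 + V}{V + 1} = \frac{-3 + V}{1 + V}$)
$D{\left(Q \right)} = \frac{1}{3}$ ($D{\left(Q \right)} = \frac{-3 + 5}{1 + 5} = \frac{1}{6} \cdot 2 = \frac{1}{3}$)
$T{\left(R,r \right)} = 86 + R$
$n{\left(c,g \right)} = \frac{135}{g} + \frac{1}{3 c}$
$\frac{T{\left(246,223 \right)}}{n{\left(282,258 \right)}} = \frac{86 + 246}{\frac{135}{258} + \frac{1}{3 \cdot 282}} = \frac{332}{135 \cdot \frac{1}{258} + \frac{1}{3} \cdot \frac{1}{282}} = \frac{332}{\frac{45}{86} + \frac{1}{846}} = \frac{332}{\frac{9539}{18189}} = 332 \cdot \frac{18189}{9539} = \frac{6038748}{9539}$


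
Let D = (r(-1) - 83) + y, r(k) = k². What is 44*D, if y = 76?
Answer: -264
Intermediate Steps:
D = -6 (D = ((-1)² - 83) + 76 = (1 - 83) + 76 = -82 + 76 = -6)
44*D = 44*(-6) = -264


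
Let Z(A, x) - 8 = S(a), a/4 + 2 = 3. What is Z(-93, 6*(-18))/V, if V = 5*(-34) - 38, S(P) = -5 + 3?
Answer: -3/104 ≈ -0.028846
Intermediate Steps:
a = 4 (a = -8 + 4*3 = -8 + 12 = 4)
S(P) = -2
Z(A, x) = 6 (Z(A, x) = 8 - 2 = 6)
V = -208 (V = -170 - 38 = -208)
Z(-93, 6*(-18))/V = 6/(-208) = 6*(-1/208) = -3/104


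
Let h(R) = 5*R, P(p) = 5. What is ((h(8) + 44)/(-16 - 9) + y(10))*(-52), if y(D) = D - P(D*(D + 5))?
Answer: -2132/25 ≈ -85.280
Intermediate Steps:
y(D) = -5 + D (y(D) = D - 1*5 = D - 5 = -5 + D)
((h(8) + 44)/(-16 - 9) + y(10))*(-52) = ((5*8 + 44)/(-16 - 9) + (-5 + 10))*(-52) = ((40 + 44)/(-25) + 5)*(-52) = (84*(-1/25) + 5)*(-52) = (-84/25 + 5)*(-52) = (41/25)*(-52) = -2132/25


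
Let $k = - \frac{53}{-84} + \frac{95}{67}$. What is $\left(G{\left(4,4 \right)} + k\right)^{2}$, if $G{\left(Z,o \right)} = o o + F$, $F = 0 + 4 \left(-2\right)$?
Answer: $\frac{3198468025}{31674384} \approx 100.98$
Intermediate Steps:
$F = -8$ ($F = 0 - 8 = -8$)
$G{\left(Z,o \right)} = -8 + o^{2}$ ($G{\left(Z,o \right)} = o o - 8 = o^{2} - 8 = -8 + o^{2}$)
$k = \frac{11531}{5628}$ ($k = \left(-53\right) \left(- \frac{1}{84}\right) + 95 \cdot \frac{1}{67} = \frac{53}{84} + \frac{95}{67} = \frac{11531}{5628} \approx 2.0489$)
$\left(G{\left(4,4 \right)} + k\right)^{2} = \left(\left(-8 + 4^{2}\right) + \frac{11531}{5628}\right)^{2} = \left(\left(-8 + 16\right) + \frac{11531}{5628}\right)^{2} = \left(8 + \frac{11531}{5628}\right)^{2} = \left(\frac{56555}{5628}\right)^{2} = \frac{3198468025}{31674384}$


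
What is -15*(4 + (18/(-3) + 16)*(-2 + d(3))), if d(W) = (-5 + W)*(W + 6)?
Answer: 2940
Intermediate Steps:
d(W) = (-5 + W)*(6 + W)
-15*(4 + (18/(-3) + 16)*(-2 + d(3))) = -15*(4 + (18/(-3) + 16)*(-2 + (-30 + 3 + 3²))) = -15*(4 + (18*(-⅓) + 16)*(-2 + (-30 + 3 + 9))) = -15*(4 + (-6 + 16)*(-2 - 18)) = -15*(4 + 10*(-20)) = -15*(4 - 200) = -15*(-196) = 2940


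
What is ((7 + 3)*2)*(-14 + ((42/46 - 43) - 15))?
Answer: -32700/23 ≈ -1421.7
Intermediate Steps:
((7 + 3)*2)*(-14 + ((42/46 - 43) - 15)) = (10*2)*(-14 + ((42*(1/46) - 43) - 15)) = 20*(-14 + ((21/23 - 43) - 15)) = 20*(-14 + (-968/23 - 15)) = 20*(-14 - 1313/23) = 20*(-1635/23) = -32700/23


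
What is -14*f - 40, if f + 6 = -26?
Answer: 408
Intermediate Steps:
f = -32 (f = -6 - 26 = -32)
-14*f - 40 = -14*(-32) - 40 = 448 - 40 = 408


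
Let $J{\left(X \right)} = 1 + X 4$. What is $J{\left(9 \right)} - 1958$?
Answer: $-1921$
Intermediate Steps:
$J{\left(X \right)} = 1 + 4 X$
$J{\left(9 \right)} - 1958 = \left(1 + 4 \cdot 9\right) - 1958 = \left(1 + 36\right) - 1958 = 37 - 1958 = -1921$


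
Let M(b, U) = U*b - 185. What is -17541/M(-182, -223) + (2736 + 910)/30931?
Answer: -43917625/138849259 ≈ -0.31630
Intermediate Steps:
M(b, U) = -185 + U*b
-17541/M(-182, -223) + (2736 + 910)/30931 = -17541/(-185 - 223*(-182)) + (2736 + 910)/30931 = -17541/(-185 + 40586) + 3646*(1/30931) = -17541/40401 + 3646/30931 = -17541*1/40401 + 3646/30931 = -1949/4489 + 3646/30931 = -43917625/138849259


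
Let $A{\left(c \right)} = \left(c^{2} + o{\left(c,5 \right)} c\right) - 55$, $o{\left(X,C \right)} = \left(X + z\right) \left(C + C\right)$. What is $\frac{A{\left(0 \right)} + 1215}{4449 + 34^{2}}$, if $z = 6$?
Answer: $\frac{232}{1121} \approx 0.20696$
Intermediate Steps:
$o{\left(X,C \right)} = 2 C \left(6 + X\right)$ ($o{\left(X,C \right)} = \left(X + 6\right) \left(C + C\right) = \left(6 + X\right) 2 C = 2 C \left(6 + X\right)$)
$A{\left(c \right)} = -55 + c^{2} + c \left(60 + 10 c\right)$ ($A{\left(c \right)} = \left(c^{2} + 2 \cdot 5 \left(6 + c\right) c\right) - 55 = \left(c^{2} + \left(60 + 10 c\right) c\right) - 55 = \left(c^{2} + c \left(60 + 10 c\right)\right) - 55 = -55 + c^{2} + c \left(60 + 10 c\right)$)
$\frac{A{\left(0 \right)} + 1215}{4449 + 34^{2}} = \frac{\left(-55 + 11 \cdot 0^{2} + 60 \cdot 0\right) + 1215}{4449 + 34^{2}} = \frac{\left(-55 + 11 \cdot 0 + 0\right) + 1215}{4449 + 1156} = \frac{\left(-55 + 0 + 0\right) + 1215}{5605} = \left(-55 + 1215\right) \frac{1}{5605} = 1160 \cdot \frac{1}{5605} = \frac{232}{1121}$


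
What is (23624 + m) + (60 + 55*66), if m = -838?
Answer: 26476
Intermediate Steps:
(23624 + m) + (60 + 55*66) = (23624 - 838) + (60 + 55*66) = 22786 + (60 + 3630) = 22786 + 3690 = 26476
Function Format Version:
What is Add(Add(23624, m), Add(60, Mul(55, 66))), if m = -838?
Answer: 26476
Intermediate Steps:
Add(Add(23624, m), Add(60, Mul(55, 66))) = Add(Add(23624, -838), Add(60, Mul(55, 66))) = Add(22786, Add(60, 3630)) = Add(22786, 3690) = 26476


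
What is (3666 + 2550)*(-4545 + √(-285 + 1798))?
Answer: -28251720 + 6216*√1513 ≈ -2.8010e+7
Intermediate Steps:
(3666 + 2550)*(-4545 + √(-285 + 1798)) = 6216*(-4545 + √1513) = -28251720 + 6216*√1513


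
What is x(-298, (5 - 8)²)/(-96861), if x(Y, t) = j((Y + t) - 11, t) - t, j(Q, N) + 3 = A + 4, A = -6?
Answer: 14/96861 ≈ 0.00014454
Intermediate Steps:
j(Q, N) = -5 (j(Q, N) = -3 + (-6 + 4) = -3 - 2 = -5)
x(Y, t) = -5 - t
x(-298, (5 - 8)²)/(-96861) = (-5 - (5 - 8)²)/(-96861) = (-5 - 1*(-3)²)*(-1/96861) = (-5 - 1*9)*(-1/96861) = (-5 - 9)*(-1/96861) = -14*(-1/96861) = 14/96861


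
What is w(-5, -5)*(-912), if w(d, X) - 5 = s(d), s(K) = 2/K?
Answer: -20976/5 ≈ -4195.2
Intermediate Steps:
w(d, X) = 5 + 2/d
w(-5, -5)*(-912) = (5 + 2/(-5))*(-912) = (5 + 2*(-⅕))*(-912) = (5 - ⅖)*(-912) = (23/5)*(-912) = -20976/5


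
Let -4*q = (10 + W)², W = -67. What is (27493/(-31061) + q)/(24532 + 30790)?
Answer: -101027161/6873426568 ≈ -0.014698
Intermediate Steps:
q = -3249/4 (q = -(10 - 67)²/4 = -¼*(-57)² = -¼*3249 = -3249/4 ≈ -812.25)
(27493/(-31061) + q)/(24532 + 30790) = (27493/(-31061) - 3249/4)/(24532 + 30790) = (27493*(-1/31061) - 3249/4)/55322 = (-27493/31061 - 3249/4)*(1/55322) = -101027161/124244*1/55322 = -101027161/6873426568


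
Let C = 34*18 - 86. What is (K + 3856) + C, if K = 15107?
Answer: 19489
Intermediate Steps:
C = 526 (C = 612 - 86 = 526)
(K + 3856) + C = (15107 + 3856) + 526 = 18963 + 526 = 19489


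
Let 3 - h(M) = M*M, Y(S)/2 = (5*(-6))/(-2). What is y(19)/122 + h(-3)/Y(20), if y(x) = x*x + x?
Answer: 889/305 ≈ 2.9148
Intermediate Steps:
Y(S) = 30 (Y(S) = 2*((5*(-6))/(-2)) = 2*(-30*(-½)) = 2*15 = 30)
y(x) = x + x² (y(x) = x² + x = x + x²)
h(M) = 3 - M² (h(M) = 3 - M*M = 3 - M²)
y(19)/122 + h(-3)/Y(20) = (19*(1 + 19))/122 + (3 - 1*(-3)²)/30 = (19*20)*(1/122) + (3 - 1*9)*(1/30) = 380*(1/122) + (3 - 9)*(1/30) = 190/61 - 6*1/30 = 190/61 - ⅕ = 889/305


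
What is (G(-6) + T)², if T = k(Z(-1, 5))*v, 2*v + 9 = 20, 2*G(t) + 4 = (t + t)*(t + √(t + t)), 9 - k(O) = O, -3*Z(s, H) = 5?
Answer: 73396/9 - 2224*I*√3 ≈ 8155.1 - 3852.1*I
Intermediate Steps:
Z(s, H) = -5/3 (Z(s, H) = -⅓*5 = -5/3)
k(O) = 9 - O
G(t) = -2 + t*(t + √2*√t) (G(t) = -2 + ((t + t)*(t + √(t + t)))/2 = -2 + ((2*t)*(t + √(2*t)))/2 = -2 + ((2*t)*(t + √2*√t))/2 = -2 + (2*t*(t + √2*√t))/2 = -2 + t*(t + √2*√t))
v = 11/2 (v = -9/2 + (½)*20 = -9/2 + 10 = 11/2 ≈ 5.5000)
T = 176/3 (T = (9 - 1*(-5/3))*(11/2) = (9 + 5/3)*(11/2) = (32/3)*(11/2) = 176/3 ≈ 58.667)
(G(-6) + T)² = ((-2 + (-6)² + √2*(-6)^(3/2)) + 176/3)² = ((-2 + 36 + √2*(-6*I*√6)) + 176/3)² = ((-2 + 36 - 12*I*√3) + 176/3)² = ((34 - 12*I*√3) + 176/3)² = (278/3 - 12*I*√3)²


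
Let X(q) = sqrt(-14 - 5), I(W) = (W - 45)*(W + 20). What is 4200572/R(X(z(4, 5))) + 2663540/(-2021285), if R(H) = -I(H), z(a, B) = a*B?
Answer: 55718122973571/12365008859 - 26253575*I*sqrt(19)/214109 ≈ 4506.1 - 534.48*I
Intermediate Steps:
I(W) = (-45 + W)*(20 + W)
z(a, B) = B*a
X(q) = I*sqrt(19) (X(q) = sqrt(-19) = I*sqrt(19))
R(H) = 900 - H**2 + 25*H (R(H) = -(-900 + H**2 - 25*H) = 900 - H**2 + 25*H)
4200572/R(X(z(4, 5))) + 2663540/(-2021285) = 4200572/(900 - (I*sqrt(19))**2 + 25*(I*sqrt(19))) + 2663540/(-2021285) = 4200572/(900 - 1*(-19) + 25*I*sqrt(19)) + 2663540*(-1/2021285) = 4200572/(900 + 19 + 25*I*sqrt(19)) - 532708/404257 = 4200572/(919 + 25*I*sqrt(19)) - 532708/404257 = -532708/404257 + 4200572/(919 + 25*I*sqrt(19))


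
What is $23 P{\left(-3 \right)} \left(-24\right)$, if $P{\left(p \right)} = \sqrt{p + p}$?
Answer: $- 552 i \sqrt{6} \approx - 1352.1 i$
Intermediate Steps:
$P{\left(p \right)} = \sqrt{2} \sqrt{p}$ ($P{\left(p \right)} = \sqrt{2 p} = \sqrt{2} \sqrt{p}$)
$23 P{\left(-3 \right)} \left(-24\right) = 23 \sqrt{2} \sqrt{-3} \left(-24\right) = 23 \sqrt{2} i \sqrt{3} \left(-24\right) = 23 i \sqrt{6} \left(-24\right) = - 552 i \sqrt{6}$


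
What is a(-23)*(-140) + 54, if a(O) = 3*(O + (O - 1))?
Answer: 19794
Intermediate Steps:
a(O) = -3 + 6*O (a(O) = 3*(O + (-1 + O)) = 3*(-1 + 2*O) = -3 + 6*O)
a(-23)*(-140) + 54 = (-3 + 6*(-23))*(-140) + 54 = (-3 - 138)*(-140) + 54 = -141*(-140) + 54 = 19740 + 54 = 19794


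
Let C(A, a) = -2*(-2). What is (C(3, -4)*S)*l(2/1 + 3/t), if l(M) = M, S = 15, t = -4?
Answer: 75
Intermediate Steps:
C(A, a) = 4
(C(3, -4)*S)*l(2/1 + 3/t) = (4*15)*(2/1 + 3/(-4)) = 60*(2*1 + 3*(-1/4)) = 60*(2 - 3/4) = 60*(5/4) = 75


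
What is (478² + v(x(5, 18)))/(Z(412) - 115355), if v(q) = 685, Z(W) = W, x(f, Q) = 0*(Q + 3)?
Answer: -229169/114943 ≈ -1.9938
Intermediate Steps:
x(f, Q) = 0 (x(f, Q) = 0*(3 + Q) = 0)
(478² + v(x(5, 18)))/(Z(412) - 115355) = (478² + 685)/(412 - 115355) = (228484 + 685)/(-114943) = 229169*(-1/114943) = -229169/114943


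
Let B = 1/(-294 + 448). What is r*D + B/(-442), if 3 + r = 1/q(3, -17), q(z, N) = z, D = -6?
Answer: 1089087/68068 ≈ 16.000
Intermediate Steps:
r = -8/3 (r = -3 + 1/3 = -3 + ⅓ = -8/3 ≈ -2.6667)
B = 1/154 ≈ 0.0064935
r*D + B/(-442) = -8/3*(-6) + (1/154)/(-442) = 16 + (1/154)*(-1/442) = 16 - 1/68068 = 1089087/68068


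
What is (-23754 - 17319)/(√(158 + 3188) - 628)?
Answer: 4298974/65173 + 13691*√3346/130346 ≈ 72.038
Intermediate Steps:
(-23754 - 17319)/(√(158 + 3188) - 628) = -41073/(√3346 - 628) = -41073/(-628 + √3346)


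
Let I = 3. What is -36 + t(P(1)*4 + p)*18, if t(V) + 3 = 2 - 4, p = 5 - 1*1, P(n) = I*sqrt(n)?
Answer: -126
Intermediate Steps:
P(n) = 3*sqrt(n)
p = 4 (p = 5 - 1 = 4)
t(V) = -5 (t(V) = -3 + (2 - 4) = -3 - 2 = -5)
-36 + t(P(1)*4 + p)*18 = -36 - 5*18 = -36 - 90 = -126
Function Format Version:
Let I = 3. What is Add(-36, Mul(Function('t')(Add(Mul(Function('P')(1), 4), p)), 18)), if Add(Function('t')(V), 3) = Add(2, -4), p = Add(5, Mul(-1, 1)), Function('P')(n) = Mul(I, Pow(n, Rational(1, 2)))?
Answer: -126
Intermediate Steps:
Function('P')(n) = Mul(3, Pow(n, Rational(1, 2)))
p = 4 (p = Add(5, -1) = 4)
Function('t')(V) = -5 (Function('t')(V) = Add(-3, Add(2, -4)) = Add(-3, -2) = -5)
Add(-36, Mul(Function('t')(Add(Mul(Function('P')(1), 4), p)), 18)) = Add(-36, Mul(-5, 18)) = Add(-36, -90) = -126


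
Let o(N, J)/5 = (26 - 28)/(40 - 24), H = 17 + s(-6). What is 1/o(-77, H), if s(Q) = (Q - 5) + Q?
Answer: -8/5 ≈ -1.6000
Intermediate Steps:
s(Q) = -5 + 2*Q (s(Q) = (-5 + Q) + Q = -5 + 2*Q)
H = 0 (H = 17 + (-5 + 2*(-6)) = 17 + (-5 - 12) = 17 - 17 = 0)
o(N, J) = -5/8 (o(N, J) = 5*((26 - 28)/(40 - 24)) = 5*(-2/16) = 5*(-2*1/16) = 5*(-⅛) = -5/8)
1/o(-77, H) = 1/(-5/8) = -8/5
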